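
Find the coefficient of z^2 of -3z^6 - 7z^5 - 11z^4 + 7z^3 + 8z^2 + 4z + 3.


Read off the coefficient of z^2: 8


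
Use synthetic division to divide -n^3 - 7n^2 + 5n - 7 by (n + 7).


Synthetic division with c = -7. Coefficients: -1, -7, 5, -7
Bring down -1.
  -1 * -7 = 7; 7 - 7 = 0
  0 * -7 = 0; 0 + 5 = 5
  5 * -7 = -35; -35 - 7 = -42
Quotient: -n^2 + 5, Remainder: -42


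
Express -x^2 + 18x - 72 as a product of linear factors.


Roots satisfy r1 + r2 = -b/a = 18 and r1*r2 = c/a = 72.
So r1 = 6, r2 = 12.
-x^2 + 18x - 72 = -(x - r1)(x - r2) = -(x - 6)(x - 12)


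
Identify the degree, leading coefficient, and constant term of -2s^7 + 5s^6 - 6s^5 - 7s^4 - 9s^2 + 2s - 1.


Highest power of s is 7, with coefficient -2. Constant term is -1.
Degree = 7, leading coefficient = -2, constant term = -1


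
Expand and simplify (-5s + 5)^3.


Expand (-5s + 5)^3 by repeated multiplication:
  (-5s + 5)^2 = 25s^2 - 50s + 25
= -125s^3 + 375s^2 - 375s + 125


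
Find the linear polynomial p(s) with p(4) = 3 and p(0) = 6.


p(s) = ms + b. Using p(4)=3, p(0)=6:
m = (3 - 6)/(4) = -3/4 = -3/4
b = 3 - m*(4) = 3 + 3 = 6
p(s) = -(3/4)s + 6


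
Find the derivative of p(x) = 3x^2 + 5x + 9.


Apply the power rule term by term:
  d/dx(3x^2) = 6x
  d/dx(5x) = 5
  d/dx(9) = 0
p'(x) = 6x + 5


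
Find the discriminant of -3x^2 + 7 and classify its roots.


D = b^2 - 4ac = (0)^2 - 4(-3)(7) = 0 + 84 = 84
Since D > 0: two distinct irrational roots


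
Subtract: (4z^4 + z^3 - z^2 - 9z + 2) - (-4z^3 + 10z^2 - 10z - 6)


Distribute the minus sign:
  (4z^4 + z^3 - z^2 - 9z + 2)
- (-4z^3 + 10z^2 - 10z - 6)
Negate second polynomial: 4z^3 - 10z^2 + 10z + 6
Add: 4z^4 + 5z^3 - 11z^2 + z + 8


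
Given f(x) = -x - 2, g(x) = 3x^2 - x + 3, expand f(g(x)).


Substitute g(x) into f:
f(g(x)) = -1*(3x^2 - x + 3) + (-2)
Expand and combine: -3x^2 + x - 5


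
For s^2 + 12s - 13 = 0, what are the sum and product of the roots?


For as^2+bs+c=0: sum = -b/a, product = c/a.
a=1, b=12, c=-13
Sum = -(12)/1 = -12
Product = (-13)/1 = -13


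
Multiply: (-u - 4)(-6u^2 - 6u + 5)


Distribute each term of the first polynomial:
  (-u)(-6u^2 - 6u + 5) = 6u^3 + 6u^2 - 5u
  (-4)(-6u^2 - 6u + 5) = 24u^2 + 24u - 20
Sum: 6u^3 + 30u^2 + 19u - 20


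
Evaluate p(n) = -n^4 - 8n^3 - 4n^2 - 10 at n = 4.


Using direct substitution:
  -1 * (4)^4 = -256
  -8 * (4)^3 = -512
  -4 * (4)^2 = -64
  0 * (4)^1 = 0
  constant: -10
Sum = -256 - 512 - 64 + 0 - 10 = -842


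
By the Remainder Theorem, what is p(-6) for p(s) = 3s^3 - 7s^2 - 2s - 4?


By the Remainder Theorem, the remainder equals p(-6):
  3*(-6)^3 = -648
  -7*(-6)^2 = -252
  -2*(-6)^1 = 12
  constant: -4
Sum: -648 - 252 + 12 - 4 = -892


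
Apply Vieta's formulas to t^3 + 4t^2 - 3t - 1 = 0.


Monic cubic t^3+bt^2+ct+d=0: sum=-b, pairwise sum=c, product=-d.
b=4, c=-3, d=-1
r1+r2+r3 = -4
r1r2+r1r3+r2r3 = -3
r1r2r3 = 1


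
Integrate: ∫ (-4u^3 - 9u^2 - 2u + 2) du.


Reverse power rule on each term:
  ∫ -4u^3 du = -u^4
  ∫ -9u^2 du = -3u^3
  ∫ -2u du = -u^2
  ∫ 2 du = 2u
F(u) = -u^4 - 3u^3 - u^2 + 2u + C


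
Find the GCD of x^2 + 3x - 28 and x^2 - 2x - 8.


Factor each:
  x^2 + 3x - 28 = (x - 4)(x + 7)
  x^2 - 2x - 8 = (x - 4)(x + 2)
Common monic factor: x - 4


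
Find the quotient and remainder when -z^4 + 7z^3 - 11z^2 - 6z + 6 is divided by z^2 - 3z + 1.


(-z^4 + 7z^3 - 11z^2 - 6z + 6) / (z^2 - 3z + 1)
Step 1: -z^2 * (z^2 - 3z + 1) = -z^4 + 3z^3 - z^2; subtract.
Step 2: 4z * (z^2 - 3z + 1) = 4z^3 - 12z^2 + 4z; subtract.
Step 3: 2 * (z^2 - 3z + 1) = 2z^2 - 6z + 2; subtract.
Quotient: -z^2 + 4z + 2, Remainder: -4z + 4


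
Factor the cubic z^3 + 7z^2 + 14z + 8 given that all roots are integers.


Try integer roots (divisors of 8). z=-4: p(-4)=0.
Divide out (z + 4): quotient is z^2 + 3z + 2.
Factor the quadratic: (z + 1)(z + 2)
Result: (z + 4)(z + 1)(z + 2)


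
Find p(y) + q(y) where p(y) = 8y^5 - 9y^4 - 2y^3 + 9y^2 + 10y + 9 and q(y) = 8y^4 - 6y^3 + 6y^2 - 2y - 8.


Align terms by degree and add:
  8y^5 - 9y^4 - 2y^3 + 9y^2 + 10y + 9
+ 8y^4 - 6y^3 + 6y^2 - 2y - 8
= 8y^5 - y^4 - 8y^3 + 15y^2 + 8y + 1


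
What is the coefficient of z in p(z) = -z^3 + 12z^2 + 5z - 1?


Read off the coefficient of z: 5


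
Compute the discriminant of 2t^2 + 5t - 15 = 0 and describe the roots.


D = b^2 - 4ac = (5)^2 - 4(2)(-15) = 25 + 120 = 145
Since D > 0: two distinct irrational roots


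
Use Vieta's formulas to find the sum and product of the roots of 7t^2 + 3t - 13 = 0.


For at^2+bt+c=0: sum = -b/a, product = c/a.
a=7, b=3, c=-13
Sum = -(3)/7 = -3/7
Product = (-13)/7 = -13/7


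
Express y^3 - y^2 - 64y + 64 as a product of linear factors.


Try integer roots (divisors of 64). y=-8: p(-8)=0.
Divide out (y + 8): quotient is y^2 - 9y + 8.
Factor the quadratic: (y - 1)(y - 8)
Result: (y + 8)(y - 1)(y - 8)


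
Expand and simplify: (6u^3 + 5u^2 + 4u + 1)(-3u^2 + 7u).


Distribute each term of the first polynomial:
  (6u^3)(-3u^2 + 7u) = -18u^5 + 42u^4
  (5u^2)(-3u^2 + 7u) = -15u^4 + 35u^3
  (4u)(-3u^2 + 7u) = -12u^3 + 28u^2
  (1)(-3u^2 + 7u) = -3u^2 + 7u
Sum: -18u^5 + 27u^4 + 23u^3 + 25u^2 + 7u


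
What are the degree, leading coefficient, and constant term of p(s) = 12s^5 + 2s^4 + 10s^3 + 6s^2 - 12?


Highest power of s is 5, with coefficient 12. Constant term is -12.
Degree = 5, leading coefficient = 12, constant term = -12


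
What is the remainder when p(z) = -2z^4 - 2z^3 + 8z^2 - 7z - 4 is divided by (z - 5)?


By the Remainder Theorem, the remainder equals p(5):
  -2*(5)^4 = -1250
  -2*(5)^3 = -250
  8*(5)^2 = 200
  -7*(5)^1 = -35
  constant: -4
Sum: -1250 - 250 + 200 - 35 - 4 = -1339


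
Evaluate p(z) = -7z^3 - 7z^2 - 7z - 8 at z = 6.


Using direct substitution:
  -7 * (6)^3 = -1512
  -7 * (6)^2 = -252
  -7 * (6)^1 = -42
  constant: -8
Sum = -1512 - 252 - 42 - 8 = -1814


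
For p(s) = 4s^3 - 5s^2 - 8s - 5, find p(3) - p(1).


p(3) = 34
p(1) = -14
p(3) - p(1) = 34 + 14 = 48


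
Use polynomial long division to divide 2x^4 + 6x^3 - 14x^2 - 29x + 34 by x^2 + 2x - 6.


(2x^4 + 6x^3 - 14x^2 - 29x + 34) / (x^2 + 2x - 6)
Step 1: 2x^2 * (x^2 + 2x - 6) = 2x^4 + 4x^3 - 12x^2; subtract.
Step 2: 2x * (x^2 + 2x - 6) = 2x^3 + 4x^2 - 12x; subtract.
Step 3: -6 * (x^2 + 2x - 6) = -6x^2 - 12x + 36; subtract.
Quotient: 2x^2 + 2x - 6, Remainder: -5x - 2


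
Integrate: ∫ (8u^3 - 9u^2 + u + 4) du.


Reverse power rule on each term:
  ∫ 8u^3 du = 2u^4
  ∫ -9u^2 du = -3u^3
  ∫ u du = (1/2)u^2
  ∫ 4 du = 4u
F(u) = 2u^4 - 3u^3 + (1/2)u^2 + 4u + C


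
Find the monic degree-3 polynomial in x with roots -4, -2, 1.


p(x) = (x + 4)(x + 2)(x - 1)
Expand: x^3 + 5x^2 + 2x - 8


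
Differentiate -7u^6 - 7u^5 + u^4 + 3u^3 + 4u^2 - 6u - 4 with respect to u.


Apply the power rule term by term:
  d/du(-7u^6) = -42u^5
  d/du(-7u^5) = -35u^4
  d/du(u^4) = 4u^3
  d/du(3u^3) = 9u^2
  d/du(4u^2) = 8u
  d/du(-6u) = -6
  d/du(-4) = 0
p'(u) = -42u^5 - 35u^4 + 4u^3 + 9u^2 + 8u - 6


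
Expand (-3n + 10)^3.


Expand (-3n + 10)^3 by repeated multiplication:
  (-3n + 10)^2 = 9n^2 - 60n + 100
= -27n^3 + 270n^2 - 900n + 1000


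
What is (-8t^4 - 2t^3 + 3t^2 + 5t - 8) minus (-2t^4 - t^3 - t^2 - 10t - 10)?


Distribute the minus sign:
  (-8t^4 - 2t^3 + 3t^2 + 5t - 8)
- (-2t^4 - t^3 - t^2 - 10t - 10)
Negate second polynomial: 2t^4 + t^3 + t^2 + 10t + 10
Add: -6t^4 - t^3 + 4t^2 + 15t + 2


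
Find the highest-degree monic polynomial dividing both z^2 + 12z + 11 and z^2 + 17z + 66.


Factor each:
  z^2 + 12z + 11 = (z + 11)(z + 1)
  z^2 + 17z + 66 = (z + 11)(z + 6)
Common monic factor: z + 11


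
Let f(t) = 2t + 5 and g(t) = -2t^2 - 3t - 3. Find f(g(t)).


Substitute g(t) into f:
f(g(t)) = 2*(-2t^2 - 3t - 3) + 5
Expand and combine: -4t^2 - 6t - 1


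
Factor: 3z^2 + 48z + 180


Roots satisfy r1 + r2 = -b/a = -16 and r1*r2 = c/a = 60.
So r1 = -10, r2 = -6.
3z^2 + 48z + 180 = 3(z - r1)(z - r2) = 3(z + 10)(z + 6)


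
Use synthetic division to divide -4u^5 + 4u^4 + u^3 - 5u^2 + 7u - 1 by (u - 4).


Synthetic division with c = 4. Coefficients: -4, 4, 1, -5, 7, -1
Bring down -4.
  -4 * 4 = -16; -16 + 4 = -12
  -12 * 4 = -48; -48 + 1 = -47
  -47 * 4 = -188; -188 - 5 = -193
  -193 * 4 = -772; -772 + 7 = -765
  -765 * 4 = -3060; -3060 - 1 = -3061
Quotient: -4u^4 - 12u^3 - 47u^2 - 193u - 765, Remainder: -3061


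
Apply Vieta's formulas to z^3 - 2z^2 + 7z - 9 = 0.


Monic cubic z^3+bz^2+cz+d=0: sum=-b, pairwise sum=c, product=-d.
b=-2, c=7, d=-9
r1+r2+r3 = 2
r1r2+r1r3+r2r3 = 7
r1r2r3 = 9


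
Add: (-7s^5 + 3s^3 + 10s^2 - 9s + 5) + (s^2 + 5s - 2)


Align terms by degree and add:
  -7s^5 + 3s^3 + 10s^2 - 9s + 5
+ s^2 + 5s - 2
= -7s^5 + 3s^3 + 11s^2 - 4s + 3


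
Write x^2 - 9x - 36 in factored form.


Roots satisfy r1 + r2 = -b/a = 9 and r1*r2 = c/a = -36.
So r1 = 12, r2 = -3.
x^2 - 9x - 36 = (x - r1)(x - r2) = (x - 12)(x + 3)


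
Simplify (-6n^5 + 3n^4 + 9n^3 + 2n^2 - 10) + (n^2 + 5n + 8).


Align terms by degree and add:
  -6n^5 + 3n^4 + 9n^3 + 2n^2 - 10
+ n^2 + 5n + 8
= -6n^5 + 3n^4 + 9n^3 + 3n^2 + 5n - 2


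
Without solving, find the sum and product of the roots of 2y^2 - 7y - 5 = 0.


For ay^2+by+c=0: sum = -b/a, product = c/a.
a=2, b=-7, c=-5
Sum = -(-7)/2 = 7/2
Product = (-5)/2 = -5/2


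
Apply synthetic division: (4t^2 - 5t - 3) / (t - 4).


Synthetic division with c = 4. Coefficients: 4, -5, -3
Bring down 4.
  4 * 4 = 16; 16 - 5 = 11
  11 * 4 = 44; 44 - 3 = 41
Quotient: 4t + 11, Remainder: 41


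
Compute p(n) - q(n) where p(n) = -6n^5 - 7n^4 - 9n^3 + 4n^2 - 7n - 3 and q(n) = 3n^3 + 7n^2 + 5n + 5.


Distribute the minus sign:
  (-6n^5 - 7n^4 - 9n^3 + 4n^2 - 7n - 3)
- (3n^3 + 7n^2 + 5n + 5)
Negate second polynomial: -3n^3 - 7n^2 - 5n - 5
Add: -6n^5 - 7n^4 - 12n^3 - 3n^2 - 12n - 8


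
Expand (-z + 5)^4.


Expand (-z + 5)^4 by repeated multiplication:
  (-z + 5)^2 = z^2 - 10z + 25
  (-z + 5)^3 = -z^3 + 15z^2 - 75z + 125
= z^4 - 20z^3 + 150z^2 - 500z + 625


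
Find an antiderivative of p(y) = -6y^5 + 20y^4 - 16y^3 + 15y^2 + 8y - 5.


Reverse power rule on each term:
  ∫ -6y^5 dy = -y^6
  ∫ 20y^4 dy = 4y^5
  ∫ -16y^3 dy = -4y^4
  ∫ 15y^2 dy = 5y^3
  ∫ 8y dy = 4y^2
  ∫ -5 dy = -5y
F(y) = -y^6 + 4y^5 - 4y^4 + 5y^3 + 4y^2 - 5y + C


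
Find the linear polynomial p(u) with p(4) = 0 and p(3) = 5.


p(u) = mu + b. Using p(4)=0, p(3)=5:
m = (0 - 5)/(4 - 3) = -5/1 = -5
b = 0 - m*(4) = 0 + 20 = 20
p(u) = -5u + 20


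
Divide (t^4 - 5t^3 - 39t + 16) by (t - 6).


(t^4 - 5t^3 - 39t + 16) / (t - 6)
Step 1: t^3 * (t - 6) = t^4 - 6t^3; subtract.
Step 2: t^2 * (t - 6) = t^3 - 6t^2; subtract.
Step 3: 6t * (t - 6) = 6t^2 - 36t; subtract.
Step 4: -3 * (t - 6) = -3t + 18; subtract.
Quotient: t^3 + t^2 + 6t - 3, Remainder: -2


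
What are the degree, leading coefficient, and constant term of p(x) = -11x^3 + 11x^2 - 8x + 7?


Highest power of x is 3, with coefficient -11. Constant term is 7.
Degree = 3, leading coefficient = -11, constant term = 7


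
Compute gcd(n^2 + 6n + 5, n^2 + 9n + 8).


Factor each:
  n^2 + 6n + 5 = (n + 1)(n + 5)
  n^2 + 9n + 8 = (n + 1)(n + 8)
Common monic factor: n + 1


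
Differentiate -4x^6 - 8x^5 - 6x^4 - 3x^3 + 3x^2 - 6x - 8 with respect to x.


Apply the power rule term by term:
  d/dx(-4x^6) = -24x^5
  d/dx(-8x^5) = -40x^4
  d/dx(-6x^4) = -24x^3
  d/dx(-3x^3) = -9x^2
  d/dx(3x^2) = 6x
  d/dx(-6x) = -6
  d/dx(-8) = 0
p'(x) = -24x^5 - 40x^4 - 24x^3 - 9x^2 + 6x - 6


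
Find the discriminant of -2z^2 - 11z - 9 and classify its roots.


D = b^2 - 4ac = (-11)^2 - 4(-2)(-9) = 121 - 72 = 49
Since D > 0: two distinct rational roots


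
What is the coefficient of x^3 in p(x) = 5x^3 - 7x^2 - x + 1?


Read off the coefficient of x^3: 5


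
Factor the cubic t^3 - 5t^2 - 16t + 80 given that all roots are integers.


Try integer roots (divisors of 80). t=4: p(4)=0.
Divide out (t - 4): quotient is t^2 - t - 20.
Factor the quadratic: (t + 4)(t - 5)
Result: (t - 4)(t + 4)(t - 5)


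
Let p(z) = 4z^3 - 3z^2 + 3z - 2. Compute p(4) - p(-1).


p(4) = 218
p(-1) = -12
p(4) - p(-1) = 218 + 12 = 230


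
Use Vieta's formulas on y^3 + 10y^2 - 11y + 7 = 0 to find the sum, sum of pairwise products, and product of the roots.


Monic cubic y^3+by^2+cy+d=0: sum=-b, pairwise sum=c, product=-d.
b=10, c=-11, d=7
r1+r2+r3 = -10
r1r2+r1r3+r2r3 = -11
r1r2r3 = -7


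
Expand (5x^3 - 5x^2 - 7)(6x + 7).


Distribute each term of the first polynomial:
  (5x^3)(6x + 7) = 30x^4 + 35x^3
  (-5x^2)(6x + 7) = -30x^3 - 35x^2
  (-7)(6x + 7) = -42x - 49
Sum: 30x^4 + 5x^3 - 35x^2 - 42x - 49


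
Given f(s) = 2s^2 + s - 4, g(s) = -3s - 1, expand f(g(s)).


Substitute g(s) into f:
f(g(s)) = 2*(-3s - 1)^2 + 1*(-3s - 1) + (-4)
(-3s - 1)^2 = 9s^2 + 6s + 1
Expand and combine: 18s^2 + 9s - 3


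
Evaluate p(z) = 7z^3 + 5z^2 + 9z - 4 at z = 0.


Using direct substitution:
  7 * (0)^3 = 0
  5 * (0)^2 = 0
  9 * (0)^1 = 0
  constant: -4
Sum = 0 + 0 + 0 - 4 = -4


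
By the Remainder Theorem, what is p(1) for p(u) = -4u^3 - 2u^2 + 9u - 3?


By the Remainder Theorem, the remainder equals p(1):
  -4*(1)^3 = -4
  -2*(1)^2 = -2
  9*(1)^1 = 9
  constant: -3
Sum: -4 - 2 + 9 - 3 = 0


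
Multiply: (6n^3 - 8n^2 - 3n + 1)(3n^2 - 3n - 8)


Distribute each term of the first polynomial:
  (6n^3)(3n^2 - 3n - 8) = 18n^5 - 18n^4 - 48n^3
  (-8n^2)(3n^2 - 3n - 8) = -24n^4 + 24n^3 + 64n^2
  (-3n)(3n^2 - 3n - 8) = -9n^3 + 9n^2 + 24n
  (1)(3n^2 - 3n - 8) = 3n^2 - 3n - 8
Sum: 18n^5 - 42n^4 - 33n^3 + 76n^2 + 21n - 8


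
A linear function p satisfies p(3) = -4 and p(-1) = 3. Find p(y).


p(y) = my + b. Using p(3)=-4, p(-1)=3:
m = (-4 - 3)/(3 + 1) = -7/4 = -7/4
b = -4 - m*(3) = -4 + 21/4 = 5/4
p(y) = -(7/4)y + (5/4)


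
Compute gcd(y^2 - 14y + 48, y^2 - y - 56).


Factor each:
  y^2 - 14y + 48 = (y - 8)(y - 6)
  y^2 - y - 56 = (y - 8)(y + 7)
Common monic factor: y - 8


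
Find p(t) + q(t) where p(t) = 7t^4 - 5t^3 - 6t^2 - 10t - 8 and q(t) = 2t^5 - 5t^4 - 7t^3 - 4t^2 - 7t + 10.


Align terms by degree and add:
  7t^4 - 5t^3 - 6t^2 - 10t - 8
+ 2t^5 - 5t^4 - 7t^3 - 4t^2 - 7t + 10
= 2t^5 + 2t^4 - 12t^3 - 10t^2 - 17t + 2


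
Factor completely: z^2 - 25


Roots satisfy r1 + r2 = -b/a = 0 and r1*r2 = c/a = -25.
So r1 = -5, r2 = 5.
z^2 - 25 = (z - r1)(z - r2) = (z + 5)(z - 5)


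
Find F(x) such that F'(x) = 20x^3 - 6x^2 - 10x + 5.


Reverse power rule on each term:
  ∫ 20x^3 dx = 5x^4
  ∫ -6x^2 dx = -2x^3
  ∫ -10x dx = -5x^2
  ∫ 5 dx = 5x
F(x) = 5x^4 - 2x^3 - 5x^2 + 5x + C


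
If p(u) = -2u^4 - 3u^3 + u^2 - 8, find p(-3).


Using direct substitution:
  -2 * (-3)^4 = -162
  -3 * (-3)^3 = 81
  1 * (-3)^2 = 9
  0 * (-3)^1 = 0
  constant: -8
Sum = -162 + 81 + 9 + 0 - 8 = -80


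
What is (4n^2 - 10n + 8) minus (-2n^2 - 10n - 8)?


Distribute the minus sign:
  (4n^2 - 10n + 8)
- (-2n^2 - 10n - 8)
Negate second polynomial: 2n^2 + 10n + 8
Add: 6n^2 + 16


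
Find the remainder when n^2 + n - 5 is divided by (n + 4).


By the Remainder Theorem, the remainder equals p(-4):
  1*(-4)^2 = 16
  1*(-4)^1 = -4
  constant: -5
Sum: 16 - 4 - 5 = 7


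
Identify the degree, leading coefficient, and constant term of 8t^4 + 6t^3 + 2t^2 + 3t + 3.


Highest power of t is 4, with coefficient 8. Constant term is 3.
Degree = 4, leading coefficient = 8, constant term = 3


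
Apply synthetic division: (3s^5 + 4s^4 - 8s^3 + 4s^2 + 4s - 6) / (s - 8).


Synthetic division with c = 8. Coefficients: 3, 4, -8, 4, 4, -6
Bring down 3.
  3 * 8 = 24; 24 + 4 = 28
  28 * 8 = 224; 224 - 8 = 216
  216 * 8 = 1728; 1728 + 4 = 1732
  1732 * 8 = 13856; 13856 + 4 = 13860
  13860 * 8 = 110880; 110880 - 6 = 110874
Quotient: 3s^4 + 28s^3 + 216s^2 + 1732s + 13860, Remainder: 110874


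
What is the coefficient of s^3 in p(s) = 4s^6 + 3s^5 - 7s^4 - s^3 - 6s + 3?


Read off the coefficient of s^3: -1


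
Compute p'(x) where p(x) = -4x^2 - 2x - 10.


Apply the power rule term by term:
  d/dx(-4x^2) = -8x
  d/dx(-2x) = -2
  d/dx(-10) = 0
p'(x) = -8x - 2


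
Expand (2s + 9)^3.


Expand (2s + 9)^3 by repeated multiplication:
  (2s + 9)^2 = 4s^2 + 36s + 81
= 8s^3 + 108s^2 + 486s + 729


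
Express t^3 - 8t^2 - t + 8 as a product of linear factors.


Try integer roots (divisors of 8). t=1: p(1)=0.
Divide out (t - 1): quotient is t^2 - 7t - 8.
Factor the quadratic: (t + 1)(t - 8)
Result: (t - 1)(t + 1)(t - 8)


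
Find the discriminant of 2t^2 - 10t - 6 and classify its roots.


D = b^2 - 4ac = (-10)^2 - 4(2)(-6) = 100 + 48 = 148
Since D > 0: two distinct irrational roots


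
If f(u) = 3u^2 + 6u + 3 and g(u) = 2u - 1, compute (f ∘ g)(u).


Substitute g(u) into f:
f(g(u)) = 3*(2u - 1)^2 + 6*(2u - 1) + 3
(2u - 1)^2 = 4u^2 - 4u + 1
Expand and combine: 12u^2


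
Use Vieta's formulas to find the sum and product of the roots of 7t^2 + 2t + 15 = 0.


For at^2+bt+c=0: sum = -b/a, product = c/a.
a=7, b=2, c=15
Sum = -(2)/7 = -2/7
Product = (15)/7 = 15/7


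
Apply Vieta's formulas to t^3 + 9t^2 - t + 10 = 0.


Monic cubic t^3+bt^2+ct+d=0: sum=-b, pairwise sum=c, product=-d.
b=9, c=-1, d=10
r1+r2+r3 = -9
r1r2+r1r3+r2r3 = -1
r1r2r3 = -10


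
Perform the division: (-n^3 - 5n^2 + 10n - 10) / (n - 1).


(-n^3 - 5n^2 + 10n - 10) / (n - 1)
Step 1: -n^2 * (n - 1) = -n^3 + n^2; subtract.
Step 2: -6n * (n - 1) = -6n^2 + 6n; subtract.
Step 3: 4 * (n - 1) = 4n - 4; subtract.
Quotient: -n^2 - 6n + 4, Remainder: -6


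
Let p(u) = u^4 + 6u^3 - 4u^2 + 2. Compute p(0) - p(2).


p(0) = 2
p(2) = 50
p(0) - p(2) = 2 - 50 = -48


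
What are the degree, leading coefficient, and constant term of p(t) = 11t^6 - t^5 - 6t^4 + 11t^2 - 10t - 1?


Highest power of t is 6, with coefficient 11. Constant term is -1.
Degree = 6, leading coefficient = 11, constant term = -1


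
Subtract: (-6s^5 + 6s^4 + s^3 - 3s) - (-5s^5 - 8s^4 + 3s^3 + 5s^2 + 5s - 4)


Distribute the minus sign:
  (-6s^5 + 6s^4 + s^3 - 3s)
- (-5s^5 - 8s^4 + 3s^3 + 5s^2 + 5s - 4)
Negate second polynomial: 5s^5 + 8s^4 - 3s^3 - 5s^2 - 5s + 4
Add: -s^5 + 14s^4 - 2s^3 - 5s^2 - 8s + 4


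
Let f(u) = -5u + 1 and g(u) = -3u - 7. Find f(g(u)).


Substitute g(u) into f:
f(g(u)) = -5*(-3u - 7) + 1
Expand and combine: 15u + 36


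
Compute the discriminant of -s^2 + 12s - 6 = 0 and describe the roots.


D = b^2 - 4ac = (12)^2 - 4(-1)(-6) = 144 - 24 = 120
Since D > 0: two distinct irrational roots


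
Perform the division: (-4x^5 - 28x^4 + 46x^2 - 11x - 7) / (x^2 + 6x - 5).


(-4x^5 - 28x^4 + 46x^2 - 11x - 7) / (x^2 + 6x - 5)
Step 1: -4x^3 * (x^2 + 6x - 5) = -4x^5 - 24x^4 + 20x^3; subtract.
Step 2: -4x^2 * (x^2 + 6x - 5) = -4x^4 - 24x^3 + 20x^2; subtract.
Step 3: 4x * (x^2 + 6x - 5) = 4x^3 + 24x^2 - 20x; subtract.
Step 4: 2 * (x^2 + 6x - 5) = 2x^2 + 12x - 10; subtract.
Quotient: -4x^3 - 4x^2 + 4x + 2, Remainder: -3x + 3


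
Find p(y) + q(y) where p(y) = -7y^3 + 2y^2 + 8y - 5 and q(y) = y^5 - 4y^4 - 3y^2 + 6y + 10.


Align terms by degree and add:
  -7y^3 + 2y^2 + 8y - 5
+ y^5 - 4y^4 - 3y^2 + 6y + 10
= y^5 - 4y^4 - 7y^3 - y^2 + 14y + 5


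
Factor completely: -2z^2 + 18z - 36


Roots satisfy r1 + r2 = -b/a = 9 and r1*r2 = c/a = 18.
So r1 = 3, r2 = 6.
-2z^2 + 18z - 36 = -2(z - r1)(z - r2) = -2(z - 3)(z - 6)


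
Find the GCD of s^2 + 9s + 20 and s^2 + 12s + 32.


Factor each:
  s^2 + 9s + 20 = (s + 4)(s + 5)
  s^2 + 12s + 32 = (s + 4)(s + 8)
Common monic factor: s + 4


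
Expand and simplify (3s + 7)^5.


Expand (3s + 7)^5 by repeated multiplication:
  (3s + 7)^2 = 9s^2 + 42s + 49
  (3s + 7)^3 = 27s^3 + 189s^2 + 441s + 343
  (3s + 7)^4 = 81s^4 + 756s^3 + 2646s^2 + 4116s + 2401
= 243s^5 + 2835s^4 + 13230s^3 + 30870s^2 + 36015s + 16807


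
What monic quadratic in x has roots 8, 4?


p(x) = (x - 8)(x - 4)
Expand: x^2 - 12x + 32


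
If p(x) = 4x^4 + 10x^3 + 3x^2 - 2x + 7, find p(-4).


Using direct substitution:
  4 * (-4)^4 = 1024
  10 * (-4)^3 = -640
  3 * (-4)^2 = 48
  -2 * (-4)^1 = 8
  constant: 7
Sum = 1024 - 640 + 48 + 8 + 7 = 447


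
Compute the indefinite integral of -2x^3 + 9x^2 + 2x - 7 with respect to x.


Reverse power rule on each term:
  ∫ -2x^3 dx = -(1/2)x^4
  ∫ 9x^2 dx = 3x^3
  ∫ 2x dx = x^2
  ∫ -7 dx = -7x
F(x) = -(1/2)x^4 + 3x^3 + x^2 - 7x + C


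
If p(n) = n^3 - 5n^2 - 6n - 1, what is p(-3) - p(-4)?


p(-3) = -55
p(-4) = -121
p(-3) - p(-4) = -55 + 121 = 66


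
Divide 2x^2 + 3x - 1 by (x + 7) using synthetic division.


Synthetic division with c = -7. Coefficients: 2, 3, -1
Bring down 2.
  2 * -7 = -14; -14 + 3 = -11
  -11 * -7 = 77; 77 - 1 = 76
Quotient: 2x - 11, Remainder: 76


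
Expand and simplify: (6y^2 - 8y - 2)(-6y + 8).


Distribute each term of the first polynomial:
  (6y^2)(-6y + 8) = -36y^3 + 48y^2
  (-8y)(-6y + 8) = 48y^2 - 64y
  (-2)(-6y + 8) = 12y - 16
Sum: -36y^3 + 96y^2 - 52y - 16


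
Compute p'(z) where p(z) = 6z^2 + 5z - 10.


Apply the power rule term by term:
  d/dz(6z^2) = 12z
  d/dz(5z) = 5
  d/dz(-10) = 0
p'(z) = 12z + 5


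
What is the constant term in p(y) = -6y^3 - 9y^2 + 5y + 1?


Read off the constant term: 1


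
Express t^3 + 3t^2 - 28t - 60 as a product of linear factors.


Try integer roots (divisors of -60). t=-6: p(-6)=0.
Divide out (t + 6): quotient is t^2 - 3t - 10.
Factor the quadratic: (t + 2)(t - 5)
Result: (t + 6)(t + 2)(t - 5)


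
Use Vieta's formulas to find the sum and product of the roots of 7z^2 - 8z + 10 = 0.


For az^2+bz+c=0: sum = -b/a, product = c/a.
a=7, b=-8, c=10
Sum = -(-8)/7 = 8/7
Product = (10)/7 = 10/7


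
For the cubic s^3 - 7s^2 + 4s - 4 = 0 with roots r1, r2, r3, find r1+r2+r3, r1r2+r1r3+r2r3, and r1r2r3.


Monic cubic s^3+bs^2+cs+d=0: sum=-b, pairwise sum=c, product=-d.
b=-7, c=4, d=-4
r1+r2+r3 = 7
r1r2+r1r3+r2r3 = 4
r1r2r3 = 4


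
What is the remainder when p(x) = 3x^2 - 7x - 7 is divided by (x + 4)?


By the Remainder Theorem, the remainder equals p(-4):
  3*(-4)^2 = 48
  -7*(-4)^1 = 28
  constant: -7
Sum: 48 + 28 - 7 = 69


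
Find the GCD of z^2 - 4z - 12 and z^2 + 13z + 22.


Factor each:
  z^2 - 4z - 12 = (z + 2)(z - 6)
  z^2 + 13z + 22 = (z + 2)(z + 11)
Common monic factor: z + 2


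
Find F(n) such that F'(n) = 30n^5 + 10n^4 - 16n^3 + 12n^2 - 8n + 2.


Reverse power rule on each term:
  ∫ 30n^5 dn = 5n^6
  ∫ 10n^4 dn = 2n^5
  ∫ -16n^3 dn = -4n^4
  ∫ 12n^2 dn = 4n^3
  ∫ -8n dn = -4n^2
  ∫ 2 dn = 2n
F(n) = 5n^6 + 2n^5 - 4n^4 + 4n^3 - 4n^2 + 2n + C


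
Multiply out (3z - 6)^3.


Expand (3z - 6)^3 by repeated multiplication:
  (3z - 6)^2 = 9z^2 - 36z + 36
= 27z^3 - 162z^2 + 324z - 216


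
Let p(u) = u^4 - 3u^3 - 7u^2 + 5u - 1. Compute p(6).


Using direct substitution:
  1 * (6)^4 = 1296
  -3 * (6)^3 = -648
  -7 * (6)^2 = -252
  5 * (6)^1 = 30
  constant: -1
Sum = 1296 - 648 - 252 + 30 - 1 = 425


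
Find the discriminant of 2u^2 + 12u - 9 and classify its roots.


D = b^2 - 4ac = (12)^2 - 4(2)(-9) = 144 + 72 = 216
Since D > 0: two distinct irrational roots


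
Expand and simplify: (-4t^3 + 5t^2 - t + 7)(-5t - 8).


Distribute each term of the first polynomial:
  (-4t^3)(-5t - 8) = 20t^4 + 32t^3
  (5t^2)(-5t - 8) = -25t^3 - 40t^2
  (-t)(-5t - 8) = 5t^2 + 8t
  (7)(-5t - 8) = -35t - 56
Sum: 20t^4 + 7t^3 - 35t^2 - 27t - 56


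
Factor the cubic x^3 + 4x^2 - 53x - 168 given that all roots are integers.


Try integer roots (divisors of -168). x=7: p(7)=0.
Divide out (x - 7): quotient is x^2 + 11x + 24.
Factor the quadratic: (x + 3)(x + 8)
Result: (x - 7)(x + 3)(x + 8)


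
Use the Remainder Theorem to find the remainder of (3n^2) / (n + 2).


By the Remainder Theorem, the remainder equals p(-2):
  3*(-2)^2 = 12
  0*(-2)^1 = 0
  constant: 0
Sum: 12 + 0 + 0 = 12


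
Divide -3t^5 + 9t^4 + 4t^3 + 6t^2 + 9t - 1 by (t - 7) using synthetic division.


Synthetic division with c = 7. Coefficients: -3, 9, 4, 6, 9, -1
Bring down -3.
  -3 * 7 = -21; -21 + 9 = -12
  -12 * 7 = -84; -84 + 4 = -80
  -80 * 7 = -560; -560 + 6 = -554
  -554 * 7 = -3878; -3878 + 9 = -3869
  -3869 * 7 = -27083; -27083 - 1 = -27084
Quotient: -3t^4 - 12t^3 - 80t^2 - 554t - 3869, Remainder: -27084


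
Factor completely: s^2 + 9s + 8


Roots satisfy r1 + r2 = -b/a = -9 and r1*r2 = c/a = 8.
So r1 = -1, r2 = -8.
s^2 + 9s + 8 = (s - r1)(s - r2) = (s + 1)(s + 8)


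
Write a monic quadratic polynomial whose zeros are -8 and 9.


p(u) = (u + 8)(u - 9)
Expand: u^2 - u - 72


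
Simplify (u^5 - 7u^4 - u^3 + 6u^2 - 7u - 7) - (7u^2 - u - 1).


Distribute the minus sign:
  (u^5 - 7u^4 - u^3 + 6u^2 - 7u - 7)
- (7u^2 - u - 1)
Negate second polynomial: -7u^2 + u + 1
Add: u^5 - 7u^4 - u^3 - u^2 - 6u - 6


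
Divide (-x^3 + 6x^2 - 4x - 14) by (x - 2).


(-x^3 + 6x^2 - 4x - 14) / (x - 2)
Step 1: -x^2 * (x - 2) = -x^3 + 2x^2; subtract.
Step 2: 4x * (x - 2) = 4x^2 - 8x; subtract.
Step 3: 4 * (x - 2) = 4x - 8; subtract.
Quotient: -x^2 + 4x + 4, Remainder: -6


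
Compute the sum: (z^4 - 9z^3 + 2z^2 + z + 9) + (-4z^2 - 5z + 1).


Align terms by degree and add:
  z^4 - 9z^3 + 2z^2 + z + 9
  -4z^2 - 5z + 1
= z^4 - 9z^3 - 2z^2 - 4z + 10


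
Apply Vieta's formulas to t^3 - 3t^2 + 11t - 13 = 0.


Monic cubic t^3+bt^2+ct+d=0: sum=-b, pairwise sum=c, product=-d.
b=-3, c=11, d=-13
r1+r2+r3 = 3
r1r2+r1r3+r2r3 = 11
r1r2r3 = 13


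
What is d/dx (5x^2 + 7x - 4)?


Apply the power rule term by term:
  d/dx(5x^2) = 10x
  d/dx(7x) = 7
  d/dx(-4) = 0
p'(x) = 10x + 7


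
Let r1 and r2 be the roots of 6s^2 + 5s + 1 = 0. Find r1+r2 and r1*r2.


For as^2+bs+c=0: sum = -b/a, product = c/a.
a=6, b=5, c=1
Sum = -(5)/6 = -5/6
Product = (1)/6 = 1/6


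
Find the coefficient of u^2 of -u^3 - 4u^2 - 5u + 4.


Read off the coefficient of u^2: -4


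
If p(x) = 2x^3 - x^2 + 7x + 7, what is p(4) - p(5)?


p(4) = 147
p(5) = 267
p(4) - p(5) = 147 - 267 = -120


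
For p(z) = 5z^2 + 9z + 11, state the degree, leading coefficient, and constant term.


Highest power of z is 2, with coefficient 5. Constant term is 11.
Degree = 2, leading coefficient = 5, constant term = 11


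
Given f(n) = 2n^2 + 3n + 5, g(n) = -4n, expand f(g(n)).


Substitute g(n) into f:
f(g(n)) = 2*(-4n)^2 + 3*(-4n) + 5
(-4n)^2 = 16n^2
Expand and combine: 32n^2 - 12n + 5


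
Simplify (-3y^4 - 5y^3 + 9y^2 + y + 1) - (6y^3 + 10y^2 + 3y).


Distribute the minus sign:
  (-3y^4 - 5y^3 + 9y^2 + y + 1)
- (6y^3 + 10y^2 + 3y)
Negate second polynomial: -6y^3 - 10y^2 - 3y
Add: -3y^4 - 11y^3 - y^2 - 2y + 1


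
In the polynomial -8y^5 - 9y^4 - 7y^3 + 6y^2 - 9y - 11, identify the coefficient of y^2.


Read off the coefficient of y^2: 6


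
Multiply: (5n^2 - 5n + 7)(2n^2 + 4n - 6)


Distribute each term of the first polynomial:
  (5n^2)(2n^2 + 4n - 6) = 10n^4 + 20n^3 - 30n^2
  (-5n)(2n^2 + 4n - 6) = -10n^3 - 20n^2 + 30n
  (7)(2n^2 + 4n - 6) = 14n^2 + 28n - 42
Sum: 10n^4 + 10n^3 - 36n^2 + 58n - 42


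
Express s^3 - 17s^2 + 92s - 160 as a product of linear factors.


Try integer roots (divisors of -160). s=8: p(8)=0.
Divide out (s - 8): quotient is s^2 - 9s + 20.
Factor the quadratic: (s - 4)(s - 5)
Result: (s - 8)(s - 4)(s - 5)


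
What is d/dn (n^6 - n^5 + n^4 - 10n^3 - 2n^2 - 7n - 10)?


Apply the power rule term by term:
  d/dn(n^6) = 6n^5
  d/dn(-n^5) = -5n^4
  d/dn(n^4) = 4n^3
  d/dn(-10n^3) = -30n^2
  d/dn(-2n^2) = -4n
  d/dn(-7n) = -7
  d/dn(-10) = 0
p'(n) = 6n^5 - 5n^4 + 4n^3 - 30n^2 - 4n - 7


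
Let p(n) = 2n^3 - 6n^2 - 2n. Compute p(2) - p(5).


p(2) = -12
p(5) = 90
p(2) - p(5) = -12 - 90 = -102


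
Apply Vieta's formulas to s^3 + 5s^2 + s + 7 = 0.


Monic cubic s^3+bs^2+cs+d=0: sum=-b, pairwise sum=c, product=-d.
b=5, c=1, d=7
r1+r2+r3 = -5
r1r2+r1r3+r2r3 = 1
r1r2r3 = -7


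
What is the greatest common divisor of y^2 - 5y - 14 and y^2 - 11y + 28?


Factor each:
  y^2 - 5y - 14 = (y - 7)(y + 2)
  y^2 - 11y + 28 = (y - 7)(y - 4)
Common monic factor: y - 7


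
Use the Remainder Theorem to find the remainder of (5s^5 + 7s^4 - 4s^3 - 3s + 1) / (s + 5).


By the Remainder Theorem, the remainder equals p(-5):
  5*(-5)^5 = -15625
  7*(-5)^4 = 4375
  -4*(-5)^3 = 500
  0*(-5)^2 = 0
  -3*(-5)^1 = 15
  constant: 1
Sum: -15625 + 4375 + 500 + 0 + 15 + 1 = -10734


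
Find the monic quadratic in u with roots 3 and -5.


p(u) = (u - 3)(u + 5)
Expand: u^2 + 2u - 15


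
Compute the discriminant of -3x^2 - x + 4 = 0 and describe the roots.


D = b^2 - 4ac = (-1)^2 - 4(-3)(4) = 1 + 48 = 49
Since D > 0: two distinct rational roots


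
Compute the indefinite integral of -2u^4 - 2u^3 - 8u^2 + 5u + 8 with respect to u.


Reverse power rule on each term:
  ∫ -2u^4 du = -(2/5)u^5
  ∫ -2u^3 du = -(1/2)u^4
  ∫ -8u^2 du = -(8/3)u^3
  ∫ 5u du = (5/2)u^2
  ∫ 8 du = 8u
F(u) = -(2/5)u^5 - (1/2)u^4 - (8/3)u^3 + (5/2)u^2 + 8u + C


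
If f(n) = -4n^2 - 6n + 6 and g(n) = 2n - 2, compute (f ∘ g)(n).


Substitute g(n) into f:
f(g(n)) = -4*(2n - 2)^2 + (-6)*(2n - 2) + 6
(2n - 2)^2 = 4n^2 - 8n + 4
Expand and combine: -16n^2 + 20n + 2


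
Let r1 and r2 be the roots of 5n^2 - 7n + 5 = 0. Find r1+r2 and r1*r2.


For an^2+bn+c=0: sum = -b/a, product = c/a.
a=5, b=-7, c=5
Sum = -(-7)/5 = 7/5
Product = (5)/5 = 1


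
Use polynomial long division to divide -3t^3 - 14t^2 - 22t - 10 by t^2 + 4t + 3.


(-3t^3 - 14t^2 - 22t - 10) / (t^2 + 4t + 3)
Step 1: -3t * (t^2 + 4t + 3) = -3t^3 - 12t^2 - 9t; subtract.
Step 2: -2 * (t^2 + 4t + 3) = -2t^2 - 8t - 6; subtract.
Quotient: -3t - 2, Remainder: -5t - 4


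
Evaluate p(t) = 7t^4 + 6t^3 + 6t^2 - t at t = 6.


Using direct substitution:
  7 * (6)^4 = 9072
  6 * (6)^3 = 1296
  6 * (6)^2 = 216
  -1 * (6)^1 = -6
  constant: 0
Sum = 9072 + 1296 + 216 - 6 + 0 = 10578


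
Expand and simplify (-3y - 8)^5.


Expand (-3y - 8)^5 by repeated multiplication:
  (-3y - 8)^2 = 9y^2 + 48y + 64
  (-3y - 8)^3 = -27y^3 - 216y^2 - 576y - 512
  (-3y - 8)^4 = 81y^4 + 864y^3 + 3456y^2 + 6144y + 4096
= -243y^5 - 3240y^4 - 17280y^3 - 46080y^2 - 61440y - 32768


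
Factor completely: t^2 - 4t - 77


Roots satisfy r1 + r2 = -b/a = 4 and r1*r2 = c/a = -77.
So r1 = 11, r2 = -7.
t^2 - 4t - 77 = (t - r1)(t - r2) = (t - 11)(t + 7)


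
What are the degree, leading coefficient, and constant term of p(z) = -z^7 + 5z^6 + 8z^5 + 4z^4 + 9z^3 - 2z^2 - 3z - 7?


Highest power of z is 7, with coefficient -1. Constant term is -7.
Degree = 7, leading coefficient = -1, constant term = -7


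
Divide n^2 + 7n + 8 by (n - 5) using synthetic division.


Synthetic division with c = 5. Coefficients: 1, 7, 8
Bring down 1.
  1 * 5 = 5; 5 + 7 = 12
  12 * 5 = 60; 60 + 8 = 68
Quotient: n + 12, Remainder: 68


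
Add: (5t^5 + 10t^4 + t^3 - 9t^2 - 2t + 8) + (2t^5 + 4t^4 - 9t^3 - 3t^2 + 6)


Align terms by degree and add:
  5t^5 + 10t^4 + t^3 - 9t^2 - 2t + 8
+ 2t^5 + 4t^4 - 9t^3 - 3t^2 + 6
= 7t^5 + 14t^4 - 8t^3 - 12t^2 - 2t + 14


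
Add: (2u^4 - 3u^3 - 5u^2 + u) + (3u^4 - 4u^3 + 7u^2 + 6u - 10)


Align terms by degree and add:
  2u^4 - 3u^3 - 5u^2 + u
+ 3u^4 - 4u^3 + 7u^2 + 6u - 10
= 5u^4 - 7u^3 + 2u^2 + 7u - 10


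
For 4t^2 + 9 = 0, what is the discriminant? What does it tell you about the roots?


D = b^2 - 4ac = (0)^2 - 4(4)(9) = 0 - 144 = -144
Since D < 0: two complex conjugate roots (no real roots)


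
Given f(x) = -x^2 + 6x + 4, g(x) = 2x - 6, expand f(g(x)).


Substitute g(x) into f:
f(g(x)) = -1*(2x - 6)^2 + 6*(2x - 6) + 4
(2x - 6)^2 = 4x^2 - 24x + 36
Expand and combine: -4x^2 + 36x - 68


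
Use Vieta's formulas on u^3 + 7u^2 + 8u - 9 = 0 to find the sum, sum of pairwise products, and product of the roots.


Monic cubic u^3+bu^2+cu+d=0: sum=-b, pairwise sum=c, product=-d.
b=7, c=8, d=-9
r1+r2+r3 = -7
r1r2+r1r3+r2r3 = 8
r1r2r3 = 9


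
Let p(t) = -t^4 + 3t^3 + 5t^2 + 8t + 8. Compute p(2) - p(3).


p(2) = 52
p(3) = 77
p(2) - p(3) = 52 - 77 = -25


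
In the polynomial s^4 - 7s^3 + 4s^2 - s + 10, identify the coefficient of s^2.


Read off the coefficient of s^2: 4


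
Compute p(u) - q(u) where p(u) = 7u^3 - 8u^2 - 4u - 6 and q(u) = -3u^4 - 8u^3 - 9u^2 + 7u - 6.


Distribute the minus sign:
  (7u^3 - 8u^2 - 4u - 6)
- (-3u^4 - 8u^3 - 9u^2 + 7u - 6)
Negate second polynomial: 3u^4 + 8u^3 + 9u^2 - 7u + 6
Add: 3u^4 + 15u^3 + u^2 - 11u


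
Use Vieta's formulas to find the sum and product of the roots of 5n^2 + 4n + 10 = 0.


For an^2+bn+c=0: sum = -b/a, product = c/a.
a=5, b=4, c=10
Sum = -(4)/5 = -4/5
Product = (10)/5 = 2


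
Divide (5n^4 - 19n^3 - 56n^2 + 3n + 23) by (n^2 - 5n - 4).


(5n^4 - 19n^3 - 56n^2 + 3n + 23) / (n^2 - 5n - 4)
Step 1: 5n^2 * (n^2 - 5n - 4) = 5n^4 - 25n^3 - 20n^2; subtract.
Step 2: 6n * (n^2 - 5n - 4) = 6n^3 - 30n^2 - 24n; subtract.
Step 3: -6 * (n^2 - 5n - 4) = -6n^2 + 30n + 24; subtract.
Quotient: 5n^2 + 6n - 6, Remainder: -3n - 1


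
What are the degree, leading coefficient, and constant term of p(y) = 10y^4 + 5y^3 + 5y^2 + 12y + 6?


Highest power of y is 4, with coefficient 10. Constant term is 6.
Degree = 4, leading coefficient = 10, constant term = 6


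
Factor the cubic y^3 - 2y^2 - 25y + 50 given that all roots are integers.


Try integer roots (divisors of 50). y=-5: p(-5)=0.
Divide out (y + 5): quotient is y^2 - 7y + 10.
Factor the quadratic: (y - 2)(y - 5)
Result: (y + 5)(y - 2)(y - 5)


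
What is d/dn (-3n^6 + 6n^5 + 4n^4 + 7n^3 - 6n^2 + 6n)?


Apply the power rule term by term:
  d/dn(-3n^6) = -18n^5
  d/dn(6n^5) = 30n^4
  d/dn(4n^4) = 16n^3
  d/dn(7n^3) = 21n^2
  d/dn(-6n^2) = -12n
  d/dn(6n) = 6
p'(n) = -18n^5 + 30n^4 + 16n^3 + 21n^2 - 12n + 6


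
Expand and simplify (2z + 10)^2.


Expand (2z + 10)^2 by repeated multiplication:
= 4z^2 + 40z + 100


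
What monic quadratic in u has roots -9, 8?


p(u) = (u + 9)(u - 8)
Expand: u^2 + u - 72


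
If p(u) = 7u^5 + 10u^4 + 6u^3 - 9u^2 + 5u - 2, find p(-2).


Using direct substitution:
  7 * (-2)^5 = -224
  10 * (-2)^4 = 160
  6 * (-2)^3 = -48
  -9 * (-2)^2 = -36
  5 * (-2)^1 = -10
  constant: -2
Sum = -224 + 160 - 48 - 36 - 10 - 2 = -160


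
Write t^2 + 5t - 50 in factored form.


Roots satisfy r1 + r2 = -b/a = -5 and r1*r2 = c/a = -50.
So r1 = -10, r2 = 5.
t^2 + 5t - 50 = (t - r1)(t - r2) = (t + 10)(t - 5)


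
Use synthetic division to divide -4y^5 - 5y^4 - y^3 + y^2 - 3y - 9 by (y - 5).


Synthetic division with c = 5. Coefficients: -4, -5, -1, 1, -3, -9
Bring down -4.
  -4 * 5 = -20; -20 - 5 = -25
  -25 * 5 = -125; -125 - 1 = -126
  -126 * 5 = -630; -630 + 1 = -629
  -629 * 5 = -3145; -3145 - 3 = -3148
  -3148 * 5 = -15740; -15740 - 9 = -15749
Quotient: -4y^4 - 25y^3 - 126y^2 - 629y - 3148, Remainder: -15749


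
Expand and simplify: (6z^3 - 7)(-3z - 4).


Distribute each term of the first polynomial:
  (6z^3)(-3z - 4) = -18z^4 - 24z^3
  (-7)(-3z - 4) = 21z + 28
Sum: -18z^4 - 24z^3 + 21z + 28


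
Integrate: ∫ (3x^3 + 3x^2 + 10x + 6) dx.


Reverse power rule on each term:
  ∫ 3x^3 dx = (3/4)x^4
  ∫ 3x^2 dx = x^3
  ∫ 10x dx = 5x^2
  ∫ 6 dx = 6x
F(x) = (3/4)x^4 + x^3 + 5x^2 + 6x + C


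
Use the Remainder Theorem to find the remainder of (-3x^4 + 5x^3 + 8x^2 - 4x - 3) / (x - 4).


By the Remainder Theorem, the remainder equals p(4):
  -3*(4)^4 = -768
  5*(4)^3 = 320
  8*(4)^2 = 128
  -4*(4)^1 = -16
  constant: -3
Sum: -768 + 320 + 128 - 16 - 3 = -339


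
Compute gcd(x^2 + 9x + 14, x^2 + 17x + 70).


Factor each:
  x^2 + 9x + 14 = (x + 7)(x + 2)
  x^2 + 17x + 70 = (x + 7)(x + 10)
Common monic factor: x + 7


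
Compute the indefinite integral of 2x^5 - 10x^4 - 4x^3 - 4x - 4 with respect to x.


Reverse power rule on each term:
  ∫ 2x^5 dx = (1/3)x^6
  ∫ -10x^4 dx = -2x^5
  ∫ -4x^3 dx = -x^4
  ∫ -4x dx = -2x^2
  ∫ -4 dx = -4x
F(x) = (1/3)x^6 - 2x^5 - x^4 - 2x^2 - 4x + C


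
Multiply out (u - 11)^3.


Expand (u - 11)^3 by repeated multiplication:
  (u - 11)^2 = u^2 - 22u + 121
= u^3 - 33u^2 + 363u - 1331


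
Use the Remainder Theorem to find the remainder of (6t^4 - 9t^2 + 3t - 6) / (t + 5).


By the Remainder Theorem, the remainder equals p(-5):
  6*(-5)^4 = 3750
  0*(-5)^3 = 0
  -9*(-5)^2 = -225
  3*(-5)^1 = -15
  constant: -6
Sum: 3750 + 0 - 225 - 15 - 6 = 3504


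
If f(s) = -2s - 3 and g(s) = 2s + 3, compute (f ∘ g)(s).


Substitute g(s) into f:
f(g(s)) = -2*(2s + 3) + (-3)
Expand and combine: -4s - 9


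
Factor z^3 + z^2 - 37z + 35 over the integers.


Try integer roots (divisors of 35). z=1: p(1)=0.
Divide out (z - 1): quotient is z^2 + 2z - 35.
Factor the quadratic: (z + 7)(z - 5)
Result: (z - 1)(z + 7)(z - 5)


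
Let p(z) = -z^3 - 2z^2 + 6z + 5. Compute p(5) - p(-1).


p(5) = -140
p(-1) = -2
p(5) - p(-1) = -140 + 2 = -138


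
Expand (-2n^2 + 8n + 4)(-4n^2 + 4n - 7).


Distribute each term of the first polynomial:
  (-2n^2)(-4n^2 + 4n - 7) = 8n^4 - 8n^3 + 14n^2
  (8n)(-4n^2 + 4n - 7) = -32n^3 + 32n^2 - 56n
  (4)(-4n^2 + 4n - 7) = -16n^2 + 16n - 28
Sum: 8n^4 - 40n^3 + 30n^2 - 40n - 28


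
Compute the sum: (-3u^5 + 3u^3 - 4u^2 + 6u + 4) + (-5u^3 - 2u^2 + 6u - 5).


Align terms by degree and add:
  -3u^5 + 3u^3 - 4u^2 + 6u + 4
  -5u^3 - 2u^2 + 6u - 5
= -3u^5 - 2u^3 - 6u^2 + 12u - 1


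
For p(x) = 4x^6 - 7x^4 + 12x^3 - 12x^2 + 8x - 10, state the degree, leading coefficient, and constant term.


Highest power of x is 6, with coefficient 4. Constant term is -10.
Degree = 6, leading coefficient = 4, constant term = -10


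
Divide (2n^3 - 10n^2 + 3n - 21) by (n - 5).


(2n^3 - 10n^2 + 3n - 21) / (n - 5)
Step 1: 2n^2 * (n - 5) = 2n^3 - 10n^2; subtract.
Step 2: 0 * (n - 5) = 0; subtract.
Step 3: 3 * (n - 5) = 3n - 15; subtract.
Quotient: 2n^2 + 3, Remainder: -6


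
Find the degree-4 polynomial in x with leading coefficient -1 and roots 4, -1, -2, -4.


p(x) = -(x - 4)(x + 1)(x + 2)(x + 4)
Expand: -x^4 - 3x^3 + 14x^2 + 48x + 32


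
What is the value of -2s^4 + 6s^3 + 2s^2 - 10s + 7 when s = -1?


Using direct substitution:
  -2 * (-1)^4 = -2
  6 * (-1)^3 = -6
  2 * (-1)^2 = 2
  -10 * (-1)^1 = 10
  constant: 7
Sum = -2 - 6 + 2 + 10 + 7 = 11


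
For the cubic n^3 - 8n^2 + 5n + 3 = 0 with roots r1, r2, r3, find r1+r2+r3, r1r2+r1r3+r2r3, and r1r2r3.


Monic cubic n^3+bn^2+cn+d=0: sum=-b, pairwise sum=c, product=-d.
b=-8, c=5, d=3
r1+r2+r3 = 8
r1r2+r1r3+r2r3 = 5
r1r2r3 = -3


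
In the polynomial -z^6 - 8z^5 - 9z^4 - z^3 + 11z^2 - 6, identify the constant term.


Read off the constant term: -6


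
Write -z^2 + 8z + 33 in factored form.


Roots satisfy r1 + r2 = -b/a = 8 and r1*r2 = c/a = -33.
So r1 = 11, r2 = -3.
-z^2 + 8z + 33 = -(z - r1)(z - r2) = -(z - 11)(z + 3)


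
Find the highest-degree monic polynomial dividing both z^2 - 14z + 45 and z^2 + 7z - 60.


Factor each:
  z^2 - 14z + 45 = (z - 5)(z - 9)
  z^2 + 7z - 60 = (z - 5)(z + 12)
Common monic factor: z - 5


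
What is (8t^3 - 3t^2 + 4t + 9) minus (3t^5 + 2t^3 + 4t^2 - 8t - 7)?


Distribute the minus sign:
  (8t^3 - 3t^2 + 4t + 9)
- (3t^5 + 2t^3 + 4t^2 - 8t - 7)
Negate second polynomial: -3t^5 - 2t^3 - 4t^2 + 8t + 7
Add: -3t^5 + 6t^3 - 7t^2 + 12t + 16


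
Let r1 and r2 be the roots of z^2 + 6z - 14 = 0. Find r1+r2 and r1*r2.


For az^2+bz+c=0: sum = -b/a, product = c/a.
a=1, b=6, c=-14
Sum = -(6)/1 = -6
Product = (-14)/1 = -14


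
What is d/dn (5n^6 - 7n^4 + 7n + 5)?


Apply the power rule term by term:
  d/dn(5n^6) = 30n^5
  d/dn(-7n^4) = -28n^3
  d/dn(7n) = 7
  d/dn(5) = 0
p'(n) = 30n^5 - 28n^3 + 7


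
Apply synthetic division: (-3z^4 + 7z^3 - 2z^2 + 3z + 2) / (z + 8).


Synthetic division with c = -8. Coefficients: -3, 7, -2, 3, 2
Bring down -3.
  -3 * -8 = 24; 24 + 7 = 31
  31 * -8 = -248; -248 - 2 = -250
  -250 * -8 = 2000; 2000 + 3 = 2003
  2003 * -8 = -16024; -16024 + 2 = -16022
Quotient: -3z^3 + 31z^2 - 250z + 2003, Remainder: -16022
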